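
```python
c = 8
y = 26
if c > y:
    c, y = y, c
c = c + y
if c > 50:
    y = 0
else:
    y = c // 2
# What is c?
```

Trace:
`c = 8` → c = 8
`y = 26` → y = 26
`if c > y: ...` → c > y is False → no variable changes
`c = c + y` → c = 34
`if c > 50: ...` → c > 50 is False, take else branch → y = 17
So c = 34

Answer: 34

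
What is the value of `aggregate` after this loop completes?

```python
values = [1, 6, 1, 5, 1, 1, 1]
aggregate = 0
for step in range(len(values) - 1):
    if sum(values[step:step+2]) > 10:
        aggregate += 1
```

Count windows with sum > 10
`aggregate` takes the values: 0

Answer: 0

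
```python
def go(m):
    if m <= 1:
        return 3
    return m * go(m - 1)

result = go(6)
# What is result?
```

go(6) = 6 * 5 * 4 * 3 * 2 * 3 = 2160

Answer: 2160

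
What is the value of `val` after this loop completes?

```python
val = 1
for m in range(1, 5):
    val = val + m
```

Start at 1, add 1 through 4
`val` takes the values: 1 → 2 → 4 → 7 → 11

Answer: 11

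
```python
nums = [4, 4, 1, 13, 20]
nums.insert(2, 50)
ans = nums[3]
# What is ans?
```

Trace:
`nums = [4, 4, 1, 13, 20]` → nums = [4, 4, 1, 13, 20]
`nums.insert(2, 50)` → nums = [4, 4, 50, 1, 13, 20]
`ans = nums[3]` → ans = 1
So ans = 1

Answer: 1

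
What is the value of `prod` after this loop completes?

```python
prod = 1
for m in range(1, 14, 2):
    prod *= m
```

Product of 1, 3, 5, ... up to 13
`prod` takes the values: 1 → 3 → 15 → 105 → 945 → 10395 → 135135

Answer: 135135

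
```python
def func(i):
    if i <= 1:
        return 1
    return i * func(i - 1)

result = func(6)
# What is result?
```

func(6) = 6 * 5 * 4 * 3 * 2 * 1 = 720

Answer: 720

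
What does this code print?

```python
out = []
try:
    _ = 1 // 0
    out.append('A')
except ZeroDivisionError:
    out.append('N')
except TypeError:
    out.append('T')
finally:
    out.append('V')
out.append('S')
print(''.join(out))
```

Execution trace: 'N' (except ZeroDivisionError) → 'V' (finally) → 'S' (after the try/except). Output: NVS

Answer: NVS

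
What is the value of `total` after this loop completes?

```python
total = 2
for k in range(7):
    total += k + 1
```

Start at 2, add 1 to 7 = 30
`total` takes the values: 2 → 3 → 5 → 8 → 12 → 17 → 23 → 30

Answer: 30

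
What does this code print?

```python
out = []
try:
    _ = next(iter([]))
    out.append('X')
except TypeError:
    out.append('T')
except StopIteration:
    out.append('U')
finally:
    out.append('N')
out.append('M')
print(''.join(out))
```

Execution trace: 'U' (except StopIteration) → 'N' (finally) → 'M' (after the try/except). Output: UNM

Answer: UNM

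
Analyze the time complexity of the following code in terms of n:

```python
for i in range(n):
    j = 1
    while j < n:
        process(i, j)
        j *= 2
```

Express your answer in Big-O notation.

This is Linear outer loop, logarithmic inner loop. Time complexity: O(n log n).

Answer: O(n log n)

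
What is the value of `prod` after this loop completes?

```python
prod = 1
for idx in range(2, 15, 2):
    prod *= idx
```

Product of even numbers 2 to 14
`prod` takes the values: 1 → 2 → 8 → 48 → 384 → 3840 → 46080 → 645120

Answer: 645120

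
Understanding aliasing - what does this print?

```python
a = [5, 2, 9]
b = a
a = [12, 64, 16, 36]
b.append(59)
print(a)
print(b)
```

Key concept: rebinding vs mutation: a is rebound to a new list, b still points at the original.
Step by step:
`a = [5, 2, 9]` → a = [5, 2, 9]
`b = a` → b = [5, 2, 9] (same object as a)
`a = [12, 64, 16, 36]` → a = [12, 64, 16, 36]
`b.append(59)` → b = [5, 2, 9, 59]
`print(a)` → prints [12, 64, 16, 36]
`print(b)` → prints [5, 2, 9, 59]

Answer:
[12, 64, 16, 36]
[5, 2, 9, 59]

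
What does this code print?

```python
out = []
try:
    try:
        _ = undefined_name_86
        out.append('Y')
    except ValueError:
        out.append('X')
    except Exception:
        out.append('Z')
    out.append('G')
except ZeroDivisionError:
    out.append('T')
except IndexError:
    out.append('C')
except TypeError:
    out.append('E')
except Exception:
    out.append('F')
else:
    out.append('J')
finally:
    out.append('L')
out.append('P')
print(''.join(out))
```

Execution trace: 'Z' (inner except Exception) → 'G' (try body, no exception) → 'J' (else) → 'L' (finally) → 'P' (after the try/except). Output: ZGJLP

Answer: ZGJLP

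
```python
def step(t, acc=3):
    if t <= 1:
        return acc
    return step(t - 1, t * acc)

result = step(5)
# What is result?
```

Accumulator trace (n, acc): (5, 3) -> (4, 15) -> (3, 60) -> (2, 180) -> (1, 360) -> return 360

Answer: 360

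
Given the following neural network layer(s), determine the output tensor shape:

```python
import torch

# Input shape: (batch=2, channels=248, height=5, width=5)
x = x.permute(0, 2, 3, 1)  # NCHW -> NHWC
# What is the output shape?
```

Input: (2, 248, 5, 5) -> Output: (2, 5, 5, 248)

Answer: (2, 5, 5, 248)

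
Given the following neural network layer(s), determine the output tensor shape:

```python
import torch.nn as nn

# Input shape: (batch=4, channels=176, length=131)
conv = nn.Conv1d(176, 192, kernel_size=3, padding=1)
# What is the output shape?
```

Input: (4, 176, 131) -> Output: (4, 192, 131)

Answer: (4, 192, 131)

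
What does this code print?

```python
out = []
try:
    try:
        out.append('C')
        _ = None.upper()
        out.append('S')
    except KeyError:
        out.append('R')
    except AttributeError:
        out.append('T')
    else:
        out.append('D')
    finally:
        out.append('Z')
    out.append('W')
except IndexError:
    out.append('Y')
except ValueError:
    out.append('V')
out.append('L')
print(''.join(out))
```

Execution trace: 'C' (inner try body) → 'T' (inner except AttributeError) → 'Z' (inner finally) → 'W' (try body, no exception) → 'L' (after the try/except). Output: CTZWL

Answer: CTZWL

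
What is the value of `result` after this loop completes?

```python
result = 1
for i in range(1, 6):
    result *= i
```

5! = 120
`result` takes the values: 1 → 2 → 6 → 24 → 120

Answer: 120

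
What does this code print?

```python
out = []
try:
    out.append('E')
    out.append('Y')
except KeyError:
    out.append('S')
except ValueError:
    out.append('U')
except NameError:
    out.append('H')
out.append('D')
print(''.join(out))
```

Execution trace: 'E' (try body) → 'Y' (try body, no exception) → 'D' (after the try/except). Output: EYD

Answer: EYD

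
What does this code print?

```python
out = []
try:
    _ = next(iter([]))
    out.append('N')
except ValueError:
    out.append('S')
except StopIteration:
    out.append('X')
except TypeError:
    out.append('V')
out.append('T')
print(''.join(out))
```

Execution trace: 'X' (except StopIteration) → 'T' (after the try/except). Output: XT

Answer: XT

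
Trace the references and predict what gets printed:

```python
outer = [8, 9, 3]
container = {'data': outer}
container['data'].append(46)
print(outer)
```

Key concept: dict holds reference to list.
Step by step:
`outer = [8, 9, 3]` → outer = [8, 9, 3]
`container = {'data': outer}` → container = {'data': [8, 9, 3]}
`container['data'].append(46)` → outer = [8, 9, 3, 46]; container = {'data': [8, 9, 3, 46]}
`print(outer)` → prints [8, 9, 3, 46]

Answer: [8, 9, 3, 46]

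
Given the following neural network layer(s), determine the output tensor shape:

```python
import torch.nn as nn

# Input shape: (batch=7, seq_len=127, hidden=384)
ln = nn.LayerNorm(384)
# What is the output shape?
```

Input: (7, 127, 384) -> Output: (7, 127, 384)

Answer: (7, 127, 384)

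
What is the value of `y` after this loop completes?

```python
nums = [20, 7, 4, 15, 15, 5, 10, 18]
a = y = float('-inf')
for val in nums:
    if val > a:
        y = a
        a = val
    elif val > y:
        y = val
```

Second largest (with repeats) in [20, 7, 4, 15, 15, 5, 10, 18]
`y` takes the values: -inf → 7 → 15 → 18

Answer: 18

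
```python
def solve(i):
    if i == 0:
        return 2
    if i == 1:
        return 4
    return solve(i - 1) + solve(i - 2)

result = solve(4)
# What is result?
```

Build up from base cases: solve(0)=2, solve(1)=4, solve(2)=6, solve(3)=10, solve(4)=16

Answer: 16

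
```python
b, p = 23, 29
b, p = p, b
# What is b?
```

Trace:
`b, p = 23, 29` → b = 23; p = 29
`b, p = p, b` → b = 29; p = 23
So b = 29

Answer: 29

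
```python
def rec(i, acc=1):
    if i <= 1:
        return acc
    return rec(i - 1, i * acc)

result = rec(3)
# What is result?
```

Accumulator trace (n, acc): (3, 1) -> (2, 3) -> (1, 6) -> return 6

Answer: 6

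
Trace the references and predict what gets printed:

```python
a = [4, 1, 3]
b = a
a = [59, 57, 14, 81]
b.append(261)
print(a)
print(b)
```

Key concept: rebinding vs mutation: a is rebound to a new list, b still points at the original.
Step by step:
`a = [4, 1, 3]` → a = [4, 1, 3]
`b = a` → b = [4, 1, 3] (same object as a)
`a = [59, 57, 14, 81]` → a = [59, 57, 14, 81]
`b.append(261)` → b = [4, 1, 3, 261]
`print(a)` → prints [59, 57, 14, 81]
`print(b)` → prints [4, 1, 3, 261]

Answer:
[59, 57, 14, 81]
[4, 1, 3, 261]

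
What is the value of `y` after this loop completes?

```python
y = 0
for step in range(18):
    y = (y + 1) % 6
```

Increment mod 6, 18 times = 0
`y` takes the values: 0 → 1 → 2 → 3 → 4 → 5 → 0 → 1 → 2 → 3 → 4 → 5 → 0 → 1 → 2 → 3 → 4 → 5 → 0

Answer: 0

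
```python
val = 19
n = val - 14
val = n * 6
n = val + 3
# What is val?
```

Trace:
`val = 19` → val = 19
`n = val - 14` → n = 5
`val = n * 6` → val = 30
`n = val + 3` → n = 33
So val = 30

Answer: 30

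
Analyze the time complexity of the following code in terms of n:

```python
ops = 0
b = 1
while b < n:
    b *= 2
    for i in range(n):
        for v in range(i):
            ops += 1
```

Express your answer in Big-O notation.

Each loop level contributes: log n × n × n. Multiplying the contributions gives O(n^2 log n).

Answer: O(n^2 log n)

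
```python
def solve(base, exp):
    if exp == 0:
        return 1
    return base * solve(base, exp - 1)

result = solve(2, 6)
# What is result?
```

solve(2, 6) = 2 * 2 * 2 * 2 * 2 * 2 = 64

Answer: 64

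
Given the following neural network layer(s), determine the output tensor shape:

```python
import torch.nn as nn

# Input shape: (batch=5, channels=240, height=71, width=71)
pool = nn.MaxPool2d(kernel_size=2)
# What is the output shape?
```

Input: (5, 240, 71, 71) -> Output: (5, 240, 35, 35)

Answer: (5, 240, 35, 35)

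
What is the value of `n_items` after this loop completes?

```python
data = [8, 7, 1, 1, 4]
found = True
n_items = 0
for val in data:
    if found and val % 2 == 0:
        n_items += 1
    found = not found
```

Count even values at even positions
`n_items` takes the values: 0 → 1 → 2

Answer: 2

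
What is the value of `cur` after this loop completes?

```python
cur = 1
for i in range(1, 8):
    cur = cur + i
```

Start at 1, add 1 through 7
`cur` takes the values: 1 → 2 → 4 → 7 → 11 → 16 → 22 → 29

Answer: 29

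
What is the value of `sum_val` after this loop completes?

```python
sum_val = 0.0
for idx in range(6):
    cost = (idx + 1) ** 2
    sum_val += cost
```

Sum of squared losses 1² + 2² + ... + 6²
`sum_val` takes the values: 0.0 → 1.0 → 5.0 → 14.0 → 30.0 → 55.0 → 91.0

Answer: 91.0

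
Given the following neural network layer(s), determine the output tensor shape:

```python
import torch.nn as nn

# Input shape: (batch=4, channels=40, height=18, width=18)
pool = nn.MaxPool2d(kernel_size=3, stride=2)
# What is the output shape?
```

Input: (4, 40, 18, 18) -> Output: (4, 40, 8, 8)

Answer: (4, 40, 8, 8)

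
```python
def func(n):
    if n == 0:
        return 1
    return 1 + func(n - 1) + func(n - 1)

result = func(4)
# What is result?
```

func(n) = 1 + 2·func(n-1), func(0)=1. Closed form: (1+1)·2^4 - 1 = 31.

Answer: 31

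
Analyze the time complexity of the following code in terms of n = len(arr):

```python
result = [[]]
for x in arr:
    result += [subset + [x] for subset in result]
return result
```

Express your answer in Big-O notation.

This is subset (power-set) generation — 2^n subsets, each materialised as a list of up to n elements. Time complexity: O(n · 2^n).

Answer: O(n · 2^n)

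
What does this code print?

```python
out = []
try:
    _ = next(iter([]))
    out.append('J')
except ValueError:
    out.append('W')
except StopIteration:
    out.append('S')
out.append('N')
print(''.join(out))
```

Execution trace: 'S' (except StopIteration) → 'N' (after the try/except). Output: SN

Answer: SN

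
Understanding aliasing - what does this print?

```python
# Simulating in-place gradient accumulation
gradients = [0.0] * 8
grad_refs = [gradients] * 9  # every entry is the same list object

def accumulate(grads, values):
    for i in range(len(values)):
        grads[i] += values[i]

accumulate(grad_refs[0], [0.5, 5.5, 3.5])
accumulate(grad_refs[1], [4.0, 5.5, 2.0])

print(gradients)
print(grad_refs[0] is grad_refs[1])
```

Key concept: gradient accumulation aliasing.
Step by step:
`gradients = [0.0] * 8` → gradients = [0.0, 0.0, 0.0, 0.0, 0.0, 0.0, 0.0, 0.0]
`grad_refs = [gradients] * 9` → grad_refs = [[0.0, 0.0, 0.0, 0.0, 0.0, 0.0, 0.0, 0.0], [0.0, 0.0, 0.0, 0.0, 0.0, 0.0, 0.0, 0.0], [0.0, 0.0, 0.0, 0.0, 0.0, 0.0, 0.0, 0.0], [0.0, 0.0, 0.0, 0.0, 0.0, 0.0, 0.0, 0.0], [0.0, 0.0, 0.0, 0.0, 0.0, 0.0, 0.0, 0.0], [0.0, 0.0, 0.0, 0.0, 0.0, 0.0, 0.0, 0.0], [0.0, 0.0, 0.0, 0.0, 0.0, 0.0, 0.0, 0.0], [0.0, 0.0, 0.0, 0.0, 0.0, 0.0, 0.0, 0.0], [0.0, 0.0, 0.0, 0.0, 0.0, 0.0, 0.0, 0.0]]
`accumulate(grad_refs[0], [0.5, 5.5, 3.5])` → gradients = [0.5, 5.5, 3.5, 0.0, 0.0, 0.0, 0.0, 0.0]; grad_refs = [[0.5, 5.5, 3.5, 0.0, 0.0, 0.0, 0.0, 0.0], [0.5, 5.5, 3.5, 0.0, 0.0, 0.0, 0.0, 0.0], [0.5, 5.5, 3.5, 0.0, 0.0, 0.0, 0.0, 0.0], [0.5, 5.5, 3.5, 0.0, 0.0, 0.0, 0.0, 0.0], [0.5, 5.5, 3.5, 0.0, 0.0, 0.0, 0.0, 0.0], [0.5, 5.5, 3.5, 0.0, 0.0, 0.0, 0.0, 0.0], [0.5, 5.5, 3.5, 0.0, 0.0, 0.0, 0.0, 0.0], [0.5, 5.5, 3.5, 0.0, 0.0, 0.0, 0.0, 0.0], [0.5, 5.5, 3.5, 0.0, 0.0, 0.0, 0.0, 0.0]]
`accumulate(grad_refs[1], [4.0, 5.5, 2.0])` → gradients = [4.5, 11.0, 5.5, 0.0, 0.0, 0.0, 0.0, 0.0]; grad_refs = [[4.5, 11.0, 5.5, 0.0, 0.0, 0.0, 0.0, 0.0], [4.5, 11.0, 5.5, 0.0, 0.0, 0.0, 0.0, 0.0], [4.5, 11.0, 5.5, 0.0, 0.0, 0.0, 0.0, 0.0], [4.5, 11.0, 5.5, 0.0, 0.0, 0.0, 0.0, 0.0], [4.5, 11.0, 5.5, 0.0, 0.0, 0.0, 0.0, 0.0], [4.5, 11.0, 5.5, 0.0, 0.0, 0.0, 0.0, 0.0], [4.5, 11.0, 5.5, 0.0, 0.0, 0.0, 0.0, 0.0], [4.5, 11.0, 5.5, 0.0, 0.0, 0.0, 0.0, 0.0], [4.5, 11.0, 5.5, 0.0, 0.0, 0.0, 0.0, 0.0]]
`print(gradients)` → prints [4.5, 11.0, 5.5, 0.0, 0.0, 0.0, 0.0, 0.0]
`print(grad_refs[0] is grad_refs[1])` → prints True

Answer:
[4.5, 11.0, 5.5, 0.0, 0.0, 0.0, 0.0, 0.0]
True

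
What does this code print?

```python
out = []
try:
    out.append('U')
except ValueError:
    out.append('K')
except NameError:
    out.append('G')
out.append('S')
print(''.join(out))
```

Execution trace: 'U' (try body, no exception) → 'S' (after the try/except). Output: US

Answer: US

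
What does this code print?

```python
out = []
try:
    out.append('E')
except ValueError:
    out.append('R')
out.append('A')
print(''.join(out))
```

Execution trace: 'E' (try body, no exception) → 'A' (after the try/except). Output: EA

Answer: EA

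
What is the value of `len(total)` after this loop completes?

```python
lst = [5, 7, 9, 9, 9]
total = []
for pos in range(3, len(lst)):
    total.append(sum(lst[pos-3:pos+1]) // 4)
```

Number of 4-element averages
`total` takes the values: [] → [7] → [7, 8]
So `len(total)` = 2

Answer: 2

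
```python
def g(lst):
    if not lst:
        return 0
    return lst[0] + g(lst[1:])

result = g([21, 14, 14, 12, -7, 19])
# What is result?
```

21 + 14 + 14 + 12 + (-7) + 19 + 0 = 73

Answer: 73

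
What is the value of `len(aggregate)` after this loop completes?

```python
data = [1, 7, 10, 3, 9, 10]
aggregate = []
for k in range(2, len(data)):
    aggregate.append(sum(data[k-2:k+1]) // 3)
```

Number of 3-element averages
`aggregate` takes the values: [] → [6] → [6, 6] → [6, 6, 7] → [6, 6, 7, 7]
So `len(aggregate)` = 4

Answer: 4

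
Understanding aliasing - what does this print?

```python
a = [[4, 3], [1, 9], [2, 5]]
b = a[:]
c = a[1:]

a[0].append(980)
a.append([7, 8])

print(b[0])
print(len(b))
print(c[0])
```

Key concept: slice with nested mutation.
Step by step:
`a = [[4, 3], [1, 9], [2, 5]]` → a = [[4, 3], [1, 9], [2, 5]]
`b = a[:]` → b = [[4, 3], [1, 9], [2, 5]]
`c = a[1:]` → c = [[1, 9], [2, 5]]
`a[0].append(980)` → a = [[4, 3, 980], [1, 9], [2, 5]]; b = [[4, 3, 980], [1, 9], [2, 5]]
`a.append([7, 8])` → a = [[4, 3, 980], [1, 9], [2, 5], [7, 8]]
`print(b[0])` → prints [4, 3, 980]
`print(len(b))` → prints 3
`print(c[0])` → prints [1, 9]

Answer:
[4, 3, 980]
3
[1, 9]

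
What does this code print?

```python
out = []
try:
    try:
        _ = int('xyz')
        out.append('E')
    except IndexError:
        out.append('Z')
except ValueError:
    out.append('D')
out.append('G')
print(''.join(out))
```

Execution trace: 'D' (outer except ValueError) → 'G' (after the try/except). Output: DG

Answer: DG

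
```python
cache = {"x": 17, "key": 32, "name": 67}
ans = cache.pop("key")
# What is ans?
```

Trace:
`cache = {"x": 17, "key": 32, "name": 67}` → cache = {'x': 17, 'key': 32, 'name': 67}
`ans = cache.pop("key")` → cache = {'x': 17, 'name': 67}; ans = 32
So ans = 32

Answer: 32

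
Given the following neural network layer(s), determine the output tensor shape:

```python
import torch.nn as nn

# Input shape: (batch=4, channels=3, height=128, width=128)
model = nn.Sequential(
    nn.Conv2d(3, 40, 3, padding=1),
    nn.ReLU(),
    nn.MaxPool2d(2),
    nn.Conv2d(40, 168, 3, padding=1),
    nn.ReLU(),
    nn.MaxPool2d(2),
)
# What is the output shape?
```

Input: (4, 3, 128, 128) -> after first Conv2d: (4, 40, 128, 128) -> after first MaxPool2d: (4, 40, 64, 64) -> after second Conv2d: (4, 168, 64, 64) -> Output: (4, 168, 32, 32)

Answer: (4, 168, 32, 32)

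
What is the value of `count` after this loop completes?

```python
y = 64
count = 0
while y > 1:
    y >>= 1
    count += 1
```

Count right shifts until 1
`count` takes the values: 0 → 1 → 2 → 3 → 4 → 5 → 6

Answer: 6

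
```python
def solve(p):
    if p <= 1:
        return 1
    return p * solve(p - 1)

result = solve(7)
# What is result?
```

solve(7) = 7 * 6 * 5 * 4 * 3 * 2 * 1 = 5040

Answer: 5040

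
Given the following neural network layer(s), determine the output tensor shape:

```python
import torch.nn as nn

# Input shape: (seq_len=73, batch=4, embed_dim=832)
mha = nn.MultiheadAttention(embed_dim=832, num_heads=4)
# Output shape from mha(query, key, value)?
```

Input: (73, 4, 832) -> Output: (73, 4, 832)

Answer: (73, 4, 832)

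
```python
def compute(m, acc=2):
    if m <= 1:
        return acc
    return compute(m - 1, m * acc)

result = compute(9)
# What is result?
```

Accumulator trace (n, acc): (9, 2) -> (8, 18) -> (7, 144) -> (6, 1008) -> (5, 6048) -> (4, 30240) -> (3, 120960) -> (2, 362880) -> (1, 725760) -> return 725760

Answer: 725760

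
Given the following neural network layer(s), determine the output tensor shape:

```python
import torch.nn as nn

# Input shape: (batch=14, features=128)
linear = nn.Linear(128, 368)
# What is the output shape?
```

Input: (14, 128) -> Output: (14, 368)

Answer: (14, 368)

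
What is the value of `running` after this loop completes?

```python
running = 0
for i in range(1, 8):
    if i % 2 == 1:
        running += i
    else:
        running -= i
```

Add odd, subtract even
`running` takes the values: 0 → 1 → -1 → 2 → -2 → 3 → -3 → 4

Answer: 4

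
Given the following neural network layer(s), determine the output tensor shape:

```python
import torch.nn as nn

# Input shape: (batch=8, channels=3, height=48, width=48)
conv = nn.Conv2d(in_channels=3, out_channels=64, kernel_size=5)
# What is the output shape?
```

Input: (8, 3, 48, 48) -> Output: (8, 64, 44, 44)

Answer: (8, 64, 44, 44)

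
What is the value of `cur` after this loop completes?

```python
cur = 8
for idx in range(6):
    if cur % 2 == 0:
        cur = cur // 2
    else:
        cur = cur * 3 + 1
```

Collatz-style transformation from 8
`cur` takes the values: 8 → 4 → 2 → 1 → 4 → 2 → 1

Answer: 1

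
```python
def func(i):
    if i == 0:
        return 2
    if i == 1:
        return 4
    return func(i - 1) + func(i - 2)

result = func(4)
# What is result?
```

Build up from base cases: func(0)=2, func(1)=4, func(2)=6, func(3)=10, func(4)=16

Answer: 16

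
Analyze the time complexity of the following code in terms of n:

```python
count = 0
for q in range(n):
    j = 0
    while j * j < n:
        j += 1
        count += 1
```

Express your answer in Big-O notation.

Each loop level contributes: n × √n. Multiplying the contributions gives O(n√n).

Answer: O(n√n)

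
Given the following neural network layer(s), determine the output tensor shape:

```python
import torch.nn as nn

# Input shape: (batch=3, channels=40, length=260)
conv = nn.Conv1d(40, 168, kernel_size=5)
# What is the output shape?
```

Input: (3, 40, 260) -> Output: (3, 168, 256)

Answer: (3, 168, 256)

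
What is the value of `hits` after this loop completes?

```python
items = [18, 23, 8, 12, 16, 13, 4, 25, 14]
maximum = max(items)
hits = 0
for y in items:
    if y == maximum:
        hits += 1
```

Count of max value 25 in [18, 23, 8, 12, 16, 13, 4, 25, 14]
`hits` takes the values: 0 → 1

Answer: 1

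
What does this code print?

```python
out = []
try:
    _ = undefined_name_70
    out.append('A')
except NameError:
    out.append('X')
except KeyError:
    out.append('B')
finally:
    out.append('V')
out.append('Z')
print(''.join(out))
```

Execution trace: 'X' (except NameError) → 'V' (finally) → 'Z' (after the try/except). Output: XVZ

Answer: XVZ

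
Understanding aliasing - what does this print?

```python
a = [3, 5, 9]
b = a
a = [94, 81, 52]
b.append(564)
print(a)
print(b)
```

Key concept: rebinding vs mutation: a is rebound to a new list, b still points at the original.
Step by step:
`a = [3, 5, 9]` → a = [3, 5, 9]
`b = a` → b = [3, 5, 9] (same object as a)
`a = [94, 81, 52]` → a = [94, 81, 52]
`b.append(564)` → b = [3, 5, 9, 564]
`print(a)` → prints [94, 81, 52]
`print(b)` → prints [3, 5, 9, 564]

Answer:
[94, 81, 52]
[3, 5, 9, 564]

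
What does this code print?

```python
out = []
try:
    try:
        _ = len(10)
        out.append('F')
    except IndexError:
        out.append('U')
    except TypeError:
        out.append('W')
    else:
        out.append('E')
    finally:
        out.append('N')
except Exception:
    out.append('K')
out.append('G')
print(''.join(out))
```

Execution trace: 'W' (inner except TypeError) → 'N' (inner finally) → 'G' (after the try/except). Output: WNG

Answer: WNG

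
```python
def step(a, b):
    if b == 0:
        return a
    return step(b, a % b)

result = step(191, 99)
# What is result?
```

step(191, 99) -> step(99, 92) -> step(92, 7) -> step(7, 1) -> step(1, 0) -> 1

Answer: 1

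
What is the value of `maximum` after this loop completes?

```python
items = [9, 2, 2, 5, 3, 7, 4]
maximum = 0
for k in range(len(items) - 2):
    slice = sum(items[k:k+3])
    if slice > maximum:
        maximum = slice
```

Max sum of 3-element window in [9, 2, 2, 5, 3, 7, 4]
`maximum` takes the values: 0 → 13 → 15

Answer: 15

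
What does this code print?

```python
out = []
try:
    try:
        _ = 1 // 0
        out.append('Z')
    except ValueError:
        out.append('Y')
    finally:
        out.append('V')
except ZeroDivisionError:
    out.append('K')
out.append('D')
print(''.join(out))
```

Execution trace: 'V' (finally) → 'K' (outer except ZeroDivisionError) → 'D' (after the try/except). Output: VKD

Answer: VKD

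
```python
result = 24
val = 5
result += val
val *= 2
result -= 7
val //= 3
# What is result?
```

Trace:
`result = 24` → result = 24
`val = 5` → val = 5
`result += val` → result = 29
`val *= 2` → val = 10
`result -= 7` → result = 22
`val //= 3` → val = 3
So result = 22

Answer: 22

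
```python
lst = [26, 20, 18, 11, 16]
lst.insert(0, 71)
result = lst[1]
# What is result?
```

Trace:
`lst = [26, 20, 18, 11, 16]` → lst = [26, 20, 18, 11, 16]
`lst.insert(0, 71)` → lst = [71, 26, 20, 18, 11, 16]
`result = lst[1]` → result = 26
So result = 26

Answer: 26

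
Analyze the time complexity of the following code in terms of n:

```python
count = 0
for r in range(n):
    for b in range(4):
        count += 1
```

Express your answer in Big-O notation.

Each loop level contributes: n × 1. Multiplying the contributions gives O(n).

Answer: O(n)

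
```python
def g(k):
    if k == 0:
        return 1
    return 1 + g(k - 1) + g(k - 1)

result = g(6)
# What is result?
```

g(k) = 1 + 2·g(k-1), g(0)=1. Closed form: (1+1)·2^6 - 1 = 127.

Answer: 127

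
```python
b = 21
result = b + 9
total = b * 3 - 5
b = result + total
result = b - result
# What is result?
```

Trace:
`b = 21` → b = 21
`result = b + 9` → result = 30
`total = b * 3 - 5` → total = 58
`b = result + total` → b = 88
`result = b - result` → result = 58
So result = 58

Answer: 58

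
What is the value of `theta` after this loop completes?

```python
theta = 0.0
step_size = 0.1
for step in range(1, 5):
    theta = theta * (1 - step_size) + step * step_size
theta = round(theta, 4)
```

Moving average with lr=0.1
`theta` takes the values: 0.0 → 0.1 → 0.29 → 0.561 → 0.9049

Answer: 0.9049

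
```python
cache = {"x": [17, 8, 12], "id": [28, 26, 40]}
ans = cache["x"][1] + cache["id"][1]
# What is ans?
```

Trace:
`cache = {"x": [17, 8, 12], "id": [28, 26, 40]}` → cache = {'x': [17, 8, 12], 'id': [28, 26, 40]}
`ans = cache["x"][1] + cache["id"][1]` → ans = 34
So ans = 34

Answer: 34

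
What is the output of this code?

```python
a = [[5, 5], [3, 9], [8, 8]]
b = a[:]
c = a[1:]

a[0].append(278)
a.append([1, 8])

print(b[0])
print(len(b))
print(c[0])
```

Key concept: slice with nested mutation.
Step by step:
`a = [[5, 5], [3, 9], [8, 8]]` → a = [[5, 5], [3, 9], [8, 8]]
`b = a[:]` → b = [[5, 5], [3, 9], [8, 8]]
`c = a[1:]` → c = [[3, 9], [8, 8]]
`a[0].append(278)` → a = [[5, 5, 278], [3, 9], [8, 8]]; b = [[5, 5, 278], [3, 9], [8, 8]]
`a.append([1, 8])` → a = [[5, 5, 278], [3, 9], [8, 8], [1, 8]]
`print(b[0])` → prints [5, 5, 278]
`print(len(b))` → prints 3
`print(c[0])` → prints [3, 9]

Answer:
[5, 5, 278]
3
[3, 9]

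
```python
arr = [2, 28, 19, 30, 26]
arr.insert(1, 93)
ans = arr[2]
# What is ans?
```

Trace:
`arr = [2, 28, 19, 30, 26]` → arr = [2, 28, 19, 30, 26]
`arr.insert(1, 93)` → arr = [2, 93, 28, 19, 30, 26]
`ans = arr[2]` → ans = 28
So ans = 28

Answer: 28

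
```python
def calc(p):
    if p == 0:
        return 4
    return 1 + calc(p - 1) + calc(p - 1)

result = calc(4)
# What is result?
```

calc(p) = 1 + 2·calc(p-1), calc(0)=4. Closed form: (4+1)·2^4 - 1 = 79.

Answer: 79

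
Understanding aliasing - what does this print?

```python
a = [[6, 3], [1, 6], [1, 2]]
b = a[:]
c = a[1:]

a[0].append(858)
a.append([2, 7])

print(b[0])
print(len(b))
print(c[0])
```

Key concept: slice with nested mutation.
Step by step:
`a = [[6, 3], [1, 6], [1, 2]]` → a = [[6, 3], [1, 6], [1, 2]]
`b = a[:]` → b = [[6, 3], [1, 6], [1, 2]]
`c = a[1:]` → c = [[1, 6], [1, 2]]
`a[0].append(858)` → a = [[6, 3, 858], [1, 6], [1, 2]]; b = [[6, 3, 858], [1, 6], [1, 2]]
`a.append([2, 7])` → a = [[6, 3, 858], [1, 6], [1, 2], [2, 7]]
`print(b[0])` → prints [6, 3, 858]
`print(len(b))` → prints 3
`print(c[0])` → prints [1, 6]

Answer:
[6, 3, 858]
3
[1, 6]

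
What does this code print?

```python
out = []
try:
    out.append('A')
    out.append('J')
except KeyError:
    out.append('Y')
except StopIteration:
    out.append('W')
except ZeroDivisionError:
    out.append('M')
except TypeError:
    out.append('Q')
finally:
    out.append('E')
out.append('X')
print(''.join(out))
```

Execution trace: 'A' (try body) → 'J' (try body, no exception) → 'E' (finally) → 'X' (after the try/except). Output: AJEX

Answer: AJEX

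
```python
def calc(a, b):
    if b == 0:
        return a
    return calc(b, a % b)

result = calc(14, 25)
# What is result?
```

calc(14, 25) -> calc(25, 14) -> calc(14, 11) -> calc(11, 3) -> calc(3, 2) -> calc(2, 1) -> calc(1, 0) -> 1

Answer: 1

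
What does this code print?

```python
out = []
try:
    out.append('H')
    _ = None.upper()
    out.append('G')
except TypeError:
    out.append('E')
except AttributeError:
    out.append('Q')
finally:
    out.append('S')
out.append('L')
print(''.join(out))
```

Execution trace: 'H' (try body) → 'Q' (except AttributeError) → 'S' (finally) → 'L' (after the try/except). Output: HQSL

Answer: HQSL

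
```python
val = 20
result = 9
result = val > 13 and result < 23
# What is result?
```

Trace:
`val = 20` → val = 20
`result = 9` → result = 9
`result = val > 13 and result < 23` → result = True
So result = True

Answer: True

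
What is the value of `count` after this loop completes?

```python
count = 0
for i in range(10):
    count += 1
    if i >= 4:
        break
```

Loop breaks when i reaches 4, count is 5
`count` takes the values: 0 → 1 → 2 → 3 → 4 → 5

Answer: 5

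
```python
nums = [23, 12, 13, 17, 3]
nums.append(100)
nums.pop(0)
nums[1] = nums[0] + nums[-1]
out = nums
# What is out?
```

Trace:
`nums = [23, 12, 13, 17, 3]` → nums = [23, 12, 13, 17, 3]
`nums.append(100)` → nums = [23, 12, 13, 17, 3, 100]
`nums.pop(0)` → nums = [12, 13, 17, 3, 100]
`nums[1] = nums[0] + nums[-1]` → nums = [12, 112, 17, 3, 100]
`out = nums` → out = [12, 112, 17, 3, 100]
So out = [12, 112, 17, 3, 100]

Answer: [12, 112, 17, 3, 100]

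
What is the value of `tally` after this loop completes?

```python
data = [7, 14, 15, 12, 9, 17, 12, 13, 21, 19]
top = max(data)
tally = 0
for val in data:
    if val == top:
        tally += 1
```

Count of max value 21 in [7, 14, 15, 12, 9, 17, 12, 13, 21, 19]
`tally` takes the values: 0 → 1

Answer: 1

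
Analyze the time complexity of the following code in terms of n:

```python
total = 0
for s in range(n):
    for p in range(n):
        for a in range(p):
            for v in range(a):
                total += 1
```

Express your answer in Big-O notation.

Each loop level contributes: n × n × n × n. Multiplying the contributions gives O(n^4).

Answer: O(n^4)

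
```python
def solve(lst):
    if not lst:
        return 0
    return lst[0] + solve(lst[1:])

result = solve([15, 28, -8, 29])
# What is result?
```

15 + 28 + (-8) + 29 + 0 = 64

Answer: 64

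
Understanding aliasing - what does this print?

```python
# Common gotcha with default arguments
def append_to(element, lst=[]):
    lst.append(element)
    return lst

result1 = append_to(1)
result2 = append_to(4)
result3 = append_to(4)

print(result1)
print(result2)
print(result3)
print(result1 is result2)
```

Key concept: mutable default argument gotcha.
Step by step:
`result1 = append_to(1)` → result1 = [1]
`result2 = append_to(4)` → result1 = [1, 4] (same object as result2); result2 = [1, 4] (same object as result1)
`result3 = append_to(4)` → result1 = [1, 4, 4] (same object as result2, result3); result2 = [1, 4, 4] (same object as result1, result3); result3 = [1, 4, 4] (same object as result1, result2)
`print(result1)` → prints [1, 4, 4]
`print(result2)` → prints [1, 4, 4]
`print(result3)` → prints [1, 4, 4]
`print(result1 is result2)` → prints True

Answer:
[1, 4, 4]
[1, 4, 4]
[1, 4, 4]
True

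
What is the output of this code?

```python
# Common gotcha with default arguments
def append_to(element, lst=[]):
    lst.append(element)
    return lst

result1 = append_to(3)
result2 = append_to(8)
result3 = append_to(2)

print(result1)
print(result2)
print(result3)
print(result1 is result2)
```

Key concept: mutable default argument gotcha.
Step by step:
`result1 = append_to(3)` → result1 = [3]
`result2 = append_to(8)` → result1 = [3, 8] (same object as result2); result2 = [3, 8] (same object as result1)
`result3 = append_to(2)` → result1 = [3, 8, 2] (same object as result2, result3); result2 = [3, 8, 2] (same object as result1, result3); result3 = [3, 8, 2] (same object as result1, result2)
`print(result1)` → prints [3, 8, 2]
`print(result2)` → prints [3, 8, 2]
`print(result3)` → prints [3, 8, 2]
`print(result1 is result2)` → prints True

Answer:
[3, 8, 2]
[3, 8, 2]
[3, 8, 2]
True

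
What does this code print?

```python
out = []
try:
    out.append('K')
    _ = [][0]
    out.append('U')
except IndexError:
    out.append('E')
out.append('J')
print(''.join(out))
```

Execution trace: 'K' (try body) → 'E' (except IndexError) → 'J' (after the try/except). Output: KEJ

Answer: KEJ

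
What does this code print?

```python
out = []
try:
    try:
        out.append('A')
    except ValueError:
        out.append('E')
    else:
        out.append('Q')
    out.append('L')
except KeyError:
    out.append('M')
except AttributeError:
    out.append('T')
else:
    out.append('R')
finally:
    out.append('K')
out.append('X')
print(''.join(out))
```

Execution trace: 'A' (inner try body, no exception) → 'Q' (inner else) → 'L' (try body, no exception) → 'R' (else) → 'K' (finally) → 'X' (after the try/except). Output: AQLRKX

Answer: AQLRKX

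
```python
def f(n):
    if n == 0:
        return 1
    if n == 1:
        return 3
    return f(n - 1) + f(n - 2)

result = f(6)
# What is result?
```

Build up from base cases: f(0)=1, f(1)=3, f(2)=4, f(3)=7, f(4)=11, f(5)=18, f(6)=29

Answer: 29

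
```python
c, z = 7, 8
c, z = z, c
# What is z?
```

Trace:
`c, z = 7, 8` → c = 7; z = 8
`c, z = z, c` → c = 8; z = 7
So z = 7

Answer: 7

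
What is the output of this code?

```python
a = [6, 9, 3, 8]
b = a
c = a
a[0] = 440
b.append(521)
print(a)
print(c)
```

Key concept: multiple aliases.
Step by step:
`a = [6, 9, 3, 8]` → a = [6, 9, 3, 8]
`b = a` → b = [6, 9, 3, 8] (same object as a)
`c = a` → c = [6, 9, 3, 8] (same object as a, b)
`a[0] = 440` → a = [440, 9, 3, 8] (same object as b, c); b = [440, 9, 3, 8] (same object as a, c); c = [440, 9, 3, 8] (same object as a, b)
`b.append(521)` → a = [440, 9, 3, 8, 521] (same object as b, c); b = [440, 9, 3, 8, 521] (same object as a, c); c = [440, 9, 3, 8, 521] (same object as a, b)
`print(a)` → prints [440, 9, 3, 8, 521]
`print(c)` → prints [440, 9, 3, 8, 521]

Answer:
[440, 9, 3, 8, 521]
[440, 9, 3, 8, 521]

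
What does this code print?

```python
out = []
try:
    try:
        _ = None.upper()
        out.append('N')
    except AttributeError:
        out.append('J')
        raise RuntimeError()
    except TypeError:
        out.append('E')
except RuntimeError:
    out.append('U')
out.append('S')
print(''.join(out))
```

Execution trace: 'J' (inner except AttributeError) → 'U' (outer except RuntimeError) → 'S' (after the try/except). Output: JUS

Answer: JUS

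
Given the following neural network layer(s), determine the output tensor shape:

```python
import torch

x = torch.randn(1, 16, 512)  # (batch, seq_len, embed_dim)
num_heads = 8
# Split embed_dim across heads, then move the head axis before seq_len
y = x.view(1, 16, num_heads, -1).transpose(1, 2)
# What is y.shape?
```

Input: (1, 16, 512) -> head_dim = 512 // 8 = 64; after view: (1, 16, 8, 64) -> after transpose(1, 2): (1, 8, 16, 64) -> Output: (1, 8, 16, 64)

Answer: (1, 8, 16, 64)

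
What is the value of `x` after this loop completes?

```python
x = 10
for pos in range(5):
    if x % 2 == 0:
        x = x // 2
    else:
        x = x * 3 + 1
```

Collatz-style transformation from 10
`x` takes the values: 10 → 5 → 16 → 8 → 4 → 2

Answer: 2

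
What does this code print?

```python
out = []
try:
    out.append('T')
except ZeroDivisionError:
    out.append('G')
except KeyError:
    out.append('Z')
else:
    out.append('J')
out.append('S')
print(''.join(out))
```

Execution trace: 'T' (try body, no exception) → 'J' (else) → 'S' (after the try/except). Output: TJS

Answer: TJS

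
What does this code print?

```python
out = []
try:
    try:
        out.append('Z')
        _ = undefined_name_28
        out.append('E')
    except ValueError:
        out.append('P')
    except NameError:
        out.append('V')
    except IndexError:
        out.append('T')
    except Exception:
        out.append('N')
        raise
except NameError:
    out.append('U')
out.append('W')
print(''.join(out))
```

Execution trace: 'Z' (inner try body) → 'V' (inner except NameError) → 'W' (after the try/except). Output: ZVW

Answer: ZVW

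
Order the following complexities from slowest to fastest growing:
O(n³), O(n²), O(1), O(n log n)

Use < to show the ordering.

Ordered by growth rate: O(1) < O(n log n) < O(n²) < O(n³)

Answer: O(1) < O(n log n) < O(n²) < O(n³)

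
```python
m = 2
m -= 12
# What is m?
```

Trace:
`m = 2` → m = 2
`m -= 12` → m = -10
So m = -10

Answer: -10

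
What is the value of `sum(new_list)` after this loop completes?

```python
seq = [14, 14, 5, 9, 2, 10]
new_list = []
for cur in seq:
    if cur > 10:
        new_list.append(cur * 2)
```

Sum of doubled values > 10
`new_list` takes the values: [] → [28] → [28, 28]
So `sum(new_list)` = 56

Answer: 56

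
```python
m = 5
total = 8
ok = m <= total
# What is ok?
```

Trace:
`m = 5` → m = 5
`total = 8` → total = 8
`ok = m <= total` → ok = True
So ok = True

Answer: True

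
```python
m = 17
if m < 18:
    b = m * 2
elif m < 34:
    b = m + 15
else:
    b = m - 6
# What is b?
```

Trace:
`m = 17` → m = 17
`if m < 18: ...` → m < 18 is True → b = 34
So b = 34

Answer: 34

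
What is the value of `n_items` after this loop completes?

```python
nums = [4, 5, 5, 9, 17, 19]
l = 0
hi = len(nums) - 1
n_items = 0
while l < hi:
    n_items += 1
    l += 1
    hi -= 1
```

Iterations until pointers meet (list length 6)
`n_items` takes the values: 0 → 1 → 2 → 3

Answer: 3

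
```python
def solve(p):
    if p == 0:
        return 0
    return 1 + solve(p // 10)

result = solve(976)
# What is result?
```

Count of digits of 976: 3

Answer: 3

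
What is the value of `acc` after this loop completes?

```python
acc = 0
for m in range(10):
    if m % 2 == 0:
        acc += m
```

Sum of even numbers 0 to 9
`acc` takes the values: 0 → 2 → 6 → 12 → 20

Answer: 20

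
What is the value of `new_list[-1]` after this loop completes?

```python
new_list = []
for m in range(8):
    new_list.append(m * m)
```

Last element of squares 0 to 7
`new_list` takes the values: [] → [0] → [0, 1] → [0, 1, 4] → [0, 1, 4, 9] → [0, 1, 4, 9, 16] → [0, 1, 4, 9, 16, 25] → [0, 1, 4, 9, 16, 25, 36] → [0, 1, 4, 9, 16, 25, 36, 49]
So `new_list[-1]` = 49

Answer: 49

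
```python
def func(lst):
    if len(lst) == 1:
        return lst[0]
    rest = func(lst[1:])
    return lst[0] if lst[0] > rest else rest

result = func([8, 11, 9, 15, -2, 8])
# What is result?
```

Recursive max over [8, 11, 9, 15, -2, 8] = 15

Answer: 15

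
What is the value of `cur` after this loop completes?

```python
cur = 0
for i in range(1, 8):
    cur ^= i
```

XOR of 1 to 7
`cur` takes the values: 0 → 1 → 3 → 0 → 4 → 1 → 7 → 0

Answer: 0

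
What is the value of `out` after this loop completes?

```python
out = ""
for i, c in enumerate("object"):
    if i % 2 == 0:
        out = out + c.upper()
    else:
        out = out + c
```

Uppercase even positions in 'object'
`out` takes the values: "" → "O" → "Ob" → "ObJ" → "ObJe" → "ObJeC" → "ObJeCt"

Answer: "ObJeCt"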